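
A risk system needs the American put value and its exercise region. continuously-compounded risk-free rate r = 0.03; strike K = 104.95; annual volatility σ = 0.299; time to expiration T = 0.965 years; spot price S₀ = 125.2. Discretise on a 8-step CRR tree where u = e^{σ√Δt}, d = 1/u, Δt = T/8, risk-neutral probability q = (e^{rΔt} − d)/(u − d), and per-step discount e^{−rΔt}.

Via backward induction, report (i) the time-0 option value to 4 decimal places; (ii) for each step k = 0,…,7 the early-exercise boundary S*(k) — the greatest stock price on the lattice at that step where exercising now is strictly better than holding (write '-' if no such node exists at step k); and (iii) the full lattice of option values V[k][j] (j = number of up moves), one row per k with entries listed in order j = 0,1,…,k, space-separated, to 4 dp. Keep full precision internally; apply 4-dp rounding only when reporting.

Δt=0.12062, u=1.10943, d=0.90136, q=0.49149, disc=e^(-rΔt)=0.99639
k=8 terminal: V=max(K-S,0) → 50.3985 37.8062 22.3071 3.2304 0.0000 0.0000 0.0000 0.0000 0.0000
k=7: j=0 S=60.5210 intr=44.4290 cont=44.0499 V=44.4290[EX]; j=1 S=74.4913 intr=30.4587 cont=30.0796 V=30.4587[EX]; j=2 S=91.6864 intr=13.2636 cont=12.8845 V=13.2636[EX]; j=3 S=112.8508 intr=0.0000 cont=1.6367 V=1.6367[hold]; j=4 S=138.9006 intr=0.0000 cont=0.0000 V=0.0000[hold]; j=5 S=170.9636 intr=0.0000 cont=0.0000 V=0.0000[hold]; j=6 S=210.4278 intr=0.0000 cont=0.0000 V=0.0000[hold]; j=7 S=259.0017 intr=0.0000 cont=0.0000 V=0.0000[hold]  S*(7)=91.6864
k=6: j=0 S=67.1438 intr=37.8062 cont=37.4271 V=37.8062[EX]; j=1 S=82.6429 intr=22.3071 cont=21.9280 V=22.3071[EX]; j=2 S=101.7196 intr=3.2304 cont=7.5219 V=7.5219[hold]; j=3 S=125.2000 intr=0.0000 cont=0.8293 V=0.8293[hold]; j=4 S=154.1004 intr=0.0000 cont=0.0000 V=0.0000[hold]; j=5 S=189.6721 intr=0.0000 cont=0.0000 V=0.0000[hold]; j=6 S=233.4548 intr=0.0000 cont=0.0000 V=0.0000[hold]  S*(6)=82.6429
k=5: j=0 S=74.4913 intr=30.4587 cont=30.0796 V=30.4587[EX]; j=1 S=91.6864 intr=13.2636 cont=14.9861 V=14.9861[hold]; j=2 S=112.8508 intr=0.0000 cont=4.2173 V=4.2173[hold]; j=3 S=138.9006 intr=0.0000 cont=0.4202 V=0.4202[hold]; j=4 S=170.9636 intr=0.0000 cont=0.0000 V=0.0000[hold]; j=5 S=210.4278 intr=0.0000 cont=0.0000 V=0.0000[hold]  S*(5)=74.4913
k=4: j=0 S=82.6429 intr=22.3071 cont=22.7716 V=22.7716[hold]; j=1 S=101.7196 intr=3.2304 cont=9.6584 V=9.6584[hold]; j=2 S=125.2000 intr=0.0000 cont=2.3426 V=2.3426[hold]; j=3 S=154.1004 intr=0.0000 cont=0.2129 V=0.2129[hold]; j=4 S=189.6721 intr=0.0000 cont=0.0000 V=0.0000[hold]  S*(4)=-
k=3: j=0 S=91.6864 intr=13.2636 cont=16.2676 V=16.2676[hold]; j=1 S=112.8508 intr=0.0000 cont=6.0409 V=6.0409[hold]; j=2 S=138.9006 intr=0.0000 cont=1.2912 V=1.2912[hold]; j=3 S=170.9636 intr=0.0000 cont=0.1079 V=0.1079[hold]  S*(3)=-
k=2: j=0 S=101.7196 intr=3.2304 cont=11.2007 V=11.2007[hold]; j=1 S=125.2000 intr=0.0000 cont=3.6931 V=3.6931[hold]; j=2 S=154.1004 intr=0.0000 cont=0.7070 V=0.7070[hold]  S*(2)=-
k=1: j=0 S=112.8508 intr=0.0000 cont=7.4837 V=7.4837[hold]; j=1 S=138.9006 intr=0.0000 cont=2.2174 V=2.2174[hold]  S*(1)=-
k=0: j=0 S=125.2000 intr=0.0000 cont=4.8777 V=4.8777[hold]  S*(0)=-

price = 4.8777
boundary = - - - - - 74.4913 82.6429 91.6864
tree:
4.8777
7.4837 2.2174
11.2007 3.6931 0.7070
16.2676 6.0409 1.2912 0.1079
22.7716 9.6584 2.3426 0.2129 0.0000
30.4587 14.9861 4.2173 0.4202 0.0000 0.0000
37.8062 22.3071 7.5219 0.8293 0.0000 0.0000 0.0000
44.4290 30.4587 13.2636 1.6367 0.0000 0.0000 0.0000 0.0000
50.3985 37.8062 22.3071 3.2304 0.0000 0.0000 0.0000 0.0000 0.0000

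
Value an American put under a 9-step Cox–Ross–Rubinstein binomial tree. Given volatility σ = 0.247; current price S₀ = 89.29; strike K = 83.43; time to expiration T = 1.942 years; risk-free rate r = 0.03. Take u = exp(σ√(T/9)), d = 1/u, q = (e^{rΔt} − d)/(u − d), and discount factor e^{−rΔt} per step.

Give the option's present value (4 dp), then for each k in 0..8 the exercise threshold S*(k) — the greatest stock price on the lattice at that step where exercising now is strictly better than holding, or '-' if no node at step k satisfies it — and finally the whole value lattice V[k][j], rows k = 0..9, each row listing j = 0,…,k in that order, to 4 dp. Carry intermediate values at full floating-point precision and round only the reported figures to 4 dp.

Δt=0.21578  u=1.12158  d=0.89160  q=0.49959  discount=0.99355
step 9 (expiry): payoffs max(K−S,0) = 51.6364 43.4357 33.1198 20.1429 3.8189 0.0000 0.0000 0.0000 0.0000 0.0000
step 8: (k=8,j=0): S=35.6590, (K−S)⁺=47.7710, hold=47.2327 ⇒ V=47.7710 exercise | (k=8,j=1): S=44.8567, (K−S)⁺=38.5733, hold=38.0350 ⇒ V=38.5733 exercise | (k=8,j=2): S=56.4268, (K−S)⁺=27.0032, hold=26.4648 ⇒ V=27.0032 exercise | (k=8,j=3): S=70.9814, (K−S)⁺=12.4486, hold=11.9103 ⇒ V=12.4486 exercise | (k=8,j=4): S=89.2900, (K−S)⁺=0.0000, hold=1.8987 ⇒ V=1.8987 continue | (k=8,j=5): S=112.3211, (K−S)⁺=0.0000, hold=0.0000 ⇒ V=0.0000 continue | (k=8,j=6): S=141.2928, (K−S)⁺=0.0000, hold=0.0000 ⇒ V=0.0000 continue | (k=8,j=7): S=177.7373, (K−S)⁺=0.0000, hold=0.0000 ⇒ V=0.0000 continue | (k=8,j=8): S=223.5821, (K−S)⁺=0.0000, hold=0.0000 ⇒ V=0.0000 continue  boundary S*=70.9814
step 7: (k=7,j=0): S=39.9943, (K−S)⁺=43.4357, hold=42.8974 ⇒ V=43.4357 exercise | (k=7,j=1): S=50.3102, (K−S)⁺=33.1198, hold=32.5814 ⇒ V=33.1198 exercise | (k=7,j=2): S=63.2871, (K−S)⁺=20.1429, hold=19.6046 ⇒ V=20.1429 exercise | (k=7,j=3): S=79.6111, (K−S)⁺=3.8189, hold=7.1317 ⇒ V=7.1317 continue | (k=7,j=4): S=100.1457, (K−S)⁺=0.0000, hold=0.9440 ⇒ V=0.9440 continue | (k=7,j=5): S=125.9768, (K−S)⁺=0.0000, hold=0.0000 ⇒ V=0.0000 continue | (k=7,j=6): S=158.4708, (K−S)⁺=0.0000, hold=0.0000 ⇒ V=0.0000 continue | (k=7,j=7): S=199.3461, (K−S)⁺=0.0000, hold=0.0000 ⇒ V=0.0000 continue  boundary S*=63.2871
step 6: (k=6,j=0): S=44.8567, (K−S)⁺=38.5733, hold=38.0350 ⇒ V=38.5733 exercise | (k=6,j=1): S=56.4268, (K−S)⁺=27.0032, hold=26.4648 ⇒ V=27.0032 exercise | (k=6,j=2): S=70.9814, (K−S)⁺=12.4486, hold=13.5547 ⇒ V=13.5547 continue | (k=6,j=3): S=89.2900, (K−S)⁺=0.0000, hold=4.0144 ⇒ V=4.0144 continue | (k=6,j=4): S=112.3211, (K−S)⁺=0.0000, hold=0.4693 ⇒ V=0.4693 continue | (k=6,j=5): S=141.2928, (K−S)⁺=0.0000, hold=0.0000 ⇒ V=0.0000 continue | (k=6,j=6): S=177.7373, (K−S)⁺=0.0000, hold=0.0000 ⇒ V=0.0000 continue  boundary S*=56.4268
step 5: (k=5,j=0): S=50.3102, (K−S)⁺=33.1198, hold=32.5814 ⇒ V=33.1198 exercise | (k=5,j=1): S=63.2871, (K−S)⁺=20.1429, hold=20.1536 ⇒ V=20.1536 continue | (k=5,j=2): S=79.6111, (K−S)⁺=3.8189, hold=8.7318 ⇒ V=8.7318 continue | (k=5,j=3): S=100.1457, (K−S)⁺=0.0000, hold=2.2288 ⇒ V=2.2288 continue | (k=5,j=4): S=125.9768, (K−S)⁺=0.0000, hold=0.2334 ⇒ V=0.2334 continue | (k=5,j=5): S=158.4708, (K−S)⁺=0.0000, hold=0.0000 ⇒ V=0.0000 continue  boundary S*=50.3102
step 4: (k=4,j=0): S=56.4268, (K−S)⁺=27.0032, hold=26.4701 ⇒ V=27.0032 exercise | (k=4,j=1): S=70.9814, (K−S)⁺=12.4486, hold=14.3542 ⇒ V=14.3542 continue | (k=4,j=2): S=89.2900, (K−S)⁺=0.0000, hold=5.4476 ⇒ V=5.4476 continue | (k=4,j=3): S=112.3211, (K−S)⁺=0.0000, hold=1.2240 ⇒ V=1.2240 continue | (k=4,j=4): S=141.2928, (K−S)⁺=0.0000, hold=0.1160 ⇒ V=0.1160 continue  boundary S*=56.4268
step 3: (k=3,j=0): S=63.2871, (K−S)⁺=20.1429, hold=20.5504 ⇒ V=20.5504 continue | (k=3,j=1): S=79.6111, (K−S)⁺=3.8189, hold=9.8407 ⇒ V=9.8407 continue | (k=3,j=2): S=100.1457, (K−S)⁺=0.0000, hold=3.3160 ⇒ V=3.3160 continue | (k=3,j=3): S=125.9768, (K−S)⁺=0.0000, hold=0.6661 ⇒ V=0.6661 continue  boundary S*=-
step 2: (k=2,j=0): S=70.9814, (K−S)⁺=12.4486, hold=15.1019 ⇒ V=15.1019 continue | (k=2,j=1): S=89.2900, (K−S)⁺=0.0000, hold=6.5386 ⇒ V=6.5386 continue | (k=2,j=2): S=112.3211, (K−S)⁺=0.0000, hold=1.9793 ⇒ V=1.9793 continue  boundary S*=-
step 1: (k=1,j=0): S=79.6111, (K−S)⁺=3.8189, hold=10.7539 ⇒ V=10.7539 continue | (k=1,j=1): S=100.1457, (K−S)⁺=0.0000, hold=4.2333 ⇒ V=4.2333 continue  boundary S*=-
step 0: (k=0,j=0): S=89.2900, (K−S)⁺=0.0000, hold=7.4480 ⇒ V=7.4480 continue  boundary S*=-

price = 7.4480
boundary = - - - - 56.4268 50.3102 56.4268 63.2871 70.9814
tree:
7.4480
10.7539 4.2333
15.1019 6.5386 1.9793
20.5504 9.8407 3.3160 0.6661
27.0032 14.3542 5.4476 1.2240 0.1160
33.1198 20.1536 8.7318 2.2288 0.2334 0.0000
38.5733 27.0032 13.5547 4.0144 0.4693 0.0000 0.0000
43.4357 33.1198 20.1429 7.1317 0.9440 0.0000 0.0000 0.0000
47.7710 38.5733 27.0032 12.4486 1.8987 0.0000 0.0000 0.0000 0.0000
51.6364 43.4357 33.1198 20.1429 3.8189 0.0000 0.0000 0.0000 0.0000 0.0000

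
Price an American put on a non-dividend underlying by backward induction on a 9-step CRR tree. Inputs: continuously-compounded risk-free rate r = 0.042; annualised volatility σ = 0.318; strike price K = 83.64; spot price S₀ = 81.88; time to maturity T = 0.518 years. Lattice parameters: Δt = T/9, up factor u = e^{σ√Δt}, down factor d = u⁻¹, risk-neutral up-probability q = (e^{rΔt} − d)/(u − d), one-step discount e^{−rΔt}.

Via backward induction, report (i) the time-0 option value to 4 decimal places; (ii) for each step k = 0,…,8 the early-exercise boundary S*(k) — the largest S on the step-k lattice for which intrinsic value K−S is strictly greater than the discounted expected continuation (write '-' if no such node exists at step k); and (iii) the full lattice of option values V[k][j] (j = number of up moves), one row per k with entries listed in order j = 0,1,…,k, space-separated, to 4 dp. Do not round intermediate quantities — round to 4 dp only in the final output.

Δt=0.05756, u=1.07928, d=0.92655, q=0.49678, disc=e^(-rΔt)=0.99759
k=9 terminal: V=max(K-S,0) → 42.4317 35.6390 27.7267 18.5101 7.7743 0.0000 0.0000 0.0000 0.0000 0.0000
k=8: j=0 S=44.4751 intr=39.1649 cont=38.9629 V=39.1649[EX]; j=1 S=51.8063 intr=31.8337 cont=31.6318 V=31.8337[EX]; j=2 S=60.3459 intr=23.2941 cont=23.0922 V=23.2941[EX]; j=3 S=70.2931 intr=13.3469 cont=13.1450 V=13.3469[EX]; j=4 S=81.8800 intr=1.7600 cont=3.9027 V=3.9027[hold]; j=5 S=95.3768 intr=0.0000 cont=0.0000 V=0.0000[hold]; j=6 S=111.0985 intr=0.0000 cont=0.0000 V=0.0000[hold]; j=7 S=129.4116 intr=0.0000 cont=0.0000 V=0.0000[hold]; j=8 S=150.7434 intr=0.0000 cont=0.0000 V=0.0000[hold]  S*(8)=70.2931
k=7: j=0 S=48.0010 intr=35.6390 cont=35.4371 V=35.6390[EX]; j=1 S=55.9133 intr=27.7267 cont=27.5248 V=27.7267[EX]; j=2 S=65.1299 intr=18.5101 cont=18.3082 V=18.5101[EX]; j=3 S=75.8657 intr=7.7743 cont=8.6343 V=8.6343[hold]; j=4 S=88.3711 intr=0.0000 cont=1.9592 V=1.9592[hold]; j=5 S=102.9380 intr=0.0000 cont=0.0000 V=0.0000[hold]; j=6 S=119.9059 intr=0.0000 cont=0.0000 V=0.0000[hold]; j=7 S=139.6709 intr=0.0000 cont=0.0000 V=0.0000[hold]  S*(7)=65.1299
k=6: j=0 S=51.8063 intr=31.8337 cont=31.6318 V=31.8337[EX]; j=1 S=60.3459 intr=23.2941 cont=23.0922 V=23.2941[EX]; j=2 S=70.2931 intr=13.3469 cont=13.5711 V=13.5711[hold]; j=3 S=81.8800 intr=1.7600 cont=5.3054 V=5.3054[hold]; j=4 S=95.3768 intr=0.0000 cont=0.9835 V=0.9835[hold]; j=5 S=111.0985 intr=0.0000 cont=0.0000 V=0.0000[hold]; j=6 S=129.4116 intr=0.0000 cont=0.0000 V=0.0000[hold]  S*(6)=60.3459
k=5: j=0 S=55.9133 intr=27.7267 cont=27.5248 V=27.7267[EX]; j=1 S=65.1299 intr=18.5101 cont=18.4193 V=18.5101[EX]; j=2 S=75.8657 intr=7.7743 cont=9.4420 V=9.4420[hold]; j=3 S=88.3711 intr=0.0000 cont=3.1507 V=3.1507[hold]; j=4 S=102.9380 intr=0.0000 cont=0.4937 V=0.4937[hold]; j=5 S=119.9059 intr=0.0000 cont=0.0000 V=0.0000[hold]  S*(5)=65.1299
k=4: j=0 S=60.3459 intr=23.2941 cont=23.0922 V=23.2941[EX]; j=1 S=70.2931 intr=13.3469 cont=13.9714 V=13.9714[hold]; j=2 S=81.8800 intr=1.7600 cont=6.3013 V=6.3013[hold]; j=3 S=95.3768 intr=0.0000 cont=1.8263 V=1.8263[hold]; j=4 S=111.0985 intr=0.0000 cont=0.2479 V=0.2479[hold]  S*(4)=60.3459
k=3: j=0 S=65.1299 intr=18.5101 cont=18.6177 V=18.6177[hold]; j=1 S=75.8657 intr=7.7743 cont=10.1365 V=10.1365[hold]; j=2 S=88.3711 intr=0.0000 cont=4.0684 V=4.0684[hold]; j=3 S=102.9380 intr=0.0000 cont=1.0397 V=1.0397[hold]  S*(3)=-
k=2: j=0 S=70.2931 intr=13.3469 cont=14.3696 V=14.3696[hold]; j=1 S=81.8800 intr=1.7600 cont=7.1048 V=7.1048[hold]; j=2 S=95.3768 intr=0.0000 cont=2.5576 V=2.5576[hold]  S*(2)=-
k=1: j=0 S=75.8657 intr=7.7743 cont=10.7346 V=10.7346[hold]; j=1 S=88.3711 intr=0.0000 cont=4.8341 V=4.8341[hold]  S*(1)=-
k=0: j=0 S=81.8800 intr=1.7600 cont=7.7845 V=7.7845[hold]  S*(0)=-

price = 7.7845
boundary = - - - - 60.3459 65.1299 60.3459 65.1299 70.2931
tree:
7.7845
10.7346 4.8341
14.3696 7.1048 2.5576
18.6177 10.1365 4.0684 1.0397
23.2941 13.9714 6.3013 1.8263 0.2479
27.7267 18.5101 9.4420 3.1507 0.4937 0.0000
31.8337 23.2941 13.5711 5.3054 0.9835 0.0000 0.0000
35.6390 27.7267 18.5101 8.6343 1.9592 0.0000 0.0000 0.0000
39.1649 31.8337 23.2941 13.3469 3.9027 0.0000 0.0000 0.0000 0.0000
42.4317 35.6390 27.7267 18.5101 7.7743 0.0000 0.0000 0.0000 0.0000 0.0000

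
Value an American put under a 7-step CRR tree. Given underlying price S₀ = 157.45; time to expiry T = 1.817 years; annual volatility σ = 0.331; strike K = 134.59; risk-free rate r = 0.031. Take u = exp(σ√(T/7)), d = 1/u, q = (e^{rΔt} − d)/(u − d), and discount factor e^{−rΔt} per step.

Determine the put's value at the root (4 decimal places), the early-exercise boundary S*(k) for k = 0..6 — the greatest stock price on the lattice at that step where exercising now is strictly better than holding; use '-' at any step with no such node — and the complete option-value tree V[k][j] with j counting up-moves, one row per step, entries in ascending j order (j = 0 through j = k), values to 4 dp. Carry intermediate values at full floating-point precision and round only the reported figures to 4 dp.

Δt=0.25957, u=1.18369, d=0.84481, q=0.48178, disc=e^(-rΔt)=0.99199
k=7 terminal: V=max(K-S,0) → 86.2316 66.8338 39.6550 1.5740 0.0000 0.0000 0.0000 0.0000
k=6: j=0 S=57.2414 intr=77.3486 cont=76.2699 V=77.3486[EX]; j=1 S=80.2025 intr=54.3875 cont=53.3089 V=54.3875[EX]; j=2 S=112.3738 intr=22.2162 cont=21.1375 V=22.2162[EX]; j=3 S=157.4500 intr=0.0000 cont=0.8091 V=0.8091[hold]; j=4 S=220.6074 intr=0.0000 cont=0.0000 V=0.0000[hold]; j=5 S=309.0990 intr=0.0000 cont=0.0000 V=0.0000[hold]; j=6 S=433.0868 intr=0.0000 cont=0.0000 V=0.0000[hold]  S*(6)=112.3738
k=5: j=0 S=67.7562 intr=66.8338 cont=65.7551 V=66.8338[EX]; j=1 S=94.9350 intr=39.6550 cont=38.5763 V=39.6550[EX]; j=2 S=133.0160 intr=1.5740 cont=11.8073 V=11.8073[hold]; j=3 S=186.3723 intr=0.0000 cont=0.4159 V=0.4159[hold]; j=4 S=261.1312 intr=0.0000 cont=0.0000 V=0.0000[hold]; j=5 S=365.8780 intr=0.0000 cont=0.0000 V=0.0000[hold]  S*(5)=94.9350
k=4: j=0 S=80.2025 intr=54.3875 cont=53.3089 V=54.3875[EX]; j=1 S=112.3738 intr=22.2162 cont=26.0282 V=26.0282[hold]; j=2 S=157.4500 intr=0.0000 cont=6.2685 V=6.2685[hold]; j=3 S=220.6074 intr=0.0000 cont=0.2138 V=0.2138[hold]; j=4 S=309.0990 intr=0.0000 cont=0.0000 V=0.0000[hold]  S*(4)=80.2025
k=3: j=0 S=94.9350 intr=39.6550 cont=40.3981 V=40.3981[hold]; j=1 S=133.0160 intr=1.5740 cont=16.3760 V=16.3760[hold]; j=2 S=186.3723 intr=0.0000 cont=3.3246 V=3.3246[hold]; j=3 S=261.1312 intr=0.0000 cont=0.1099 V=0.1099[hold]  S*(3)=-
k=2: j=0 S=112.3738 intr=22.2162 cont=28.5937 V=28.5937[hold]; j=1 S=157.4500 intr=0.0000 cont=10.0073 V=10.0073[hold]; j=2 S=220.6074 intr=0.0000 cont=1.7616 V=1.7616[hold]  S*(2)=-
k=1: j=0 S=133.0160 intr=1.5740 cont=19.4817 V=19.4817[hold]; j=1 S=186.3723 intr=0.0000 cont=5.9863 V=5.9863[hold]  S*(1)=-
k=0: j=0 S=157.4500 intr=0.0000 cont=12.8759 V=12.8759[hold]  S*(0)=-

price = 12.8759
boundary = - - - - 80.2025 94.9350 112.3738
tree:
12.8759
19.4817 5.9863
28.5937 10.0073 1.7616
40.3981 16.3760 3.3246 0.1099
54.3875 26.0282 6.2685 0.2138 0.0000
66.8338 39.6550 11.8073 0.4159 0.0000 0.0000
77.3486 54.3875 22.2162 0.8091 0.0000 0.0000 0.0000
86.2316 66.8338 39.6550 1.5740 0.0000 0.0000 0.0000 0.0000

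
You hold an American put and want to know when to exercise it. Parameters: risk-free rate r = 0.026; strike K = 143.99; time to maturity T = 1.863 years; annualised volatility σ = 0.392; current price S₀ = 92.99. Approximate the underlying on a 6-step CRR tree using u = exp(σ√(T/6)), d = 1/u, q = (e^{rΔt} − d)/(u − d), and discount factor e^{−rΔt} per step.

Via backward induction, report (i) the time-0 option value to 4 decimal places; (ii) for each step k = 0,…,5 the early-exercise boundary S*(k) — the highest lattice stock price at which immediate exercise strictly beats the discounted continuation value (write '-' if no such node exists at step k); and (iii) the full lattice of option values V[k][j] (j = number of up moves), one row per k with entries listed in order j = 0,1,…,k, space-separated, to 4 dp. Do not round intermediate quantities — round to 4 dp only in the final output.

price = 54.2783
boundary = - 74.7433 60.0770 74.7433 92.9900 115.6912
tree:
54.2783
69.2467 37.9365
83.9130 52.4881 21.7907
95.7014 69.2467 34.0470 8.0140
105.1767 83.9130 51.0000 15.0594 0.0158
112.7927 95.7014 69.2467 28.2988 0.0296 0.0000
118.9143 105.1767 83.9130 51.0000 0.0558 0.0000 0.0000

params: Δt=0.31050 u=1.24412 d=0.80378 q=0.46402 e^(-rΔt)=0.99196
t_6 payoffs: 118.9143 105.1767 83.9130 51.0000 0.0558 0.0000 0.0000
t_5: node(5,0) S=31.1973 payoff=112.7927 vs cont=111.6350 → 112.7927 [stop]  node(5,1) S=48.2886 payoff=95.7014 vs cont=94.5437 → 95.7014 [stop]  node(5,2) S=74.7433 payoff=69.2467 vs cont=68.0889 → 69.2467 [stop]  node(5,3) S=115.6912 payoff=28.2988 vs cont=27.1411 → 28.2988 [stop]  node(5,4) S=179.0722 payoff=0.0000 vs cont=0.0296 → 0.0296 [wait]  node(5,5) S=277.1762 payoff=0.0000 vs cont=0.0000 → 0.0000 [wait]  ⇒ S*(5)=115.6912
t_4: node(4,0) S=38.8133 payoff=105.1767 vs cont=104.0190 → 105.1767 [stop]  node(4,1) S=60.0770 payoff=83.9130 vs cont=82.7552 → 83.9130 [stop]  node(4,2) S=92.9900 payoff=51.0000 vs cont=49.8422 → 51.0000 [stop]  node(4,3) S=143.9342 payoff=0.0558 vs cont=15.0594 → 15.0594 [wait]  node(4,4) S=222.7881 payoff=0.0000 vs cont=0.0158 → 0.0158 [wait]  ⇒ S*(4)=92.9900
t_3: node(3,0) S=48.2886 payoff=95.7014 vs cont=94.5437 → 95.7014 [stop]  node(3,1) S=74.7433 payoff=69.2467 vs cont=68.0889 → 69.2467 [stop]  node(3,2) S=115.6912 payoff=28.2988 vs cont=34.0470 → 34.0470 [wait]  node(3,3) S=179.0722 payoff=0.0000 vs cont=8.0140 → 8.0140 [wait]  ⇒ S*(3)=74.7433
t_2: node(2,0) S=60.0770 payoff=83.9130 vs cont=82.7552 → 83.9130 [stop]  node(2,1) S=92.9900 payoff=51.0000 vs cont=52.4881 → 52.4881 [wait]  node(2,2) S=143.9342 payoff=0.0558 vs cont=21.7907 → 21.7907 [wait]  ⇒ S*(2)=60.0770
t_1: node(1,0) S=74.7433 payoff=69.2467 vs cont=68.7739 → 69.2467 [stop]  node(1,1) S=115.6912 payoff=28.2988 vs cont=37.9365 → 37.9365 [wait]  ⇒ S*(1)=74.7433
t_0: node(0,0) S=92.9900 payoff=51.0000 vs cont=54.2783 → 54.2783 [wait]  ⇒ S*(0)=-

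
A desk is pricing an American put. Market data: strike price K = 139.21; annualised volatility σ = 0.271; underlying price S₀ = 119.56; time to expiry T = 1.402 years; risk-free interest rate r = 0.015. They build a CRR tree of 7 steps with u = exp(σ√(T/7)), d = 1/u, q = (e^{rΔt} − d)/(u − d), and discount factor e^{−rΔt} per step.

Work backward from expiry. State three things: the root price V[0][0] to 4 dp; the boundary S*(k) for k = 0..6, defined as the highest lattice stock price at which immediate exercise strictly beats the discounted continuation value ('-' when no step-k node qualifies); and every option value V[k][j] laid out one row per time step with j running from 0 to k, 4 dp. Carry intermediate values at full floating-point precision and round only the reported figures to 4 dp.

Δt=0.20029  u=1.12894  d=0.88578  q=0.48209  discount=0.99700
step 7 (expiry): payoffs max(K−S,0) = 88.0556 74.0131 56.1159 33.3056 4.2336 0.0000 0.0000 0.0000
step 6: (k=6,j=0): S=57.7504, (K−S)⁺=81.4596, hold=81.0420 ⇒ V=81.4596 exercise | (k=6,j=1): S=73.6035, (K−S)⁺=65.6065, hold=65.1889 ⇒ V=65.6065 exercise | (k=6,j=2): S=93.8085, (K−S)⁺=45.4015, hold=44.9839 ⇒ V=45.4015 exercise | (k=6,j=3): S=119.5600, (K−S)⁺=19.6500, hold=19.2324 ⇒ V=19.6500 exercise | (k=6,j=4): S=152.3806, (K−S)⁺=0.0000, hold=2.1861 ⇒ V=2.1861 continue | (k=6,j=5): S=194.2108, (K−S)⁺=0.0000, hold=0.0000 ⇒ V=0.0000 continue | (k=6,j=6): S=247.5238, (K−S)⁺=0.0000, hold=0.0000 ⇒ V=0.0000 continue  boundary S*=119.5600
step 5: (k=5,j=0): S=65.1969, (K−S)⁺=74.0131, hold=73.5955 ⇒ V=74.0131 exercise | (k=5,j=1): S=83.0941, (K−S)⁺=56.1159, hold=55.6983 ⇒ V=56.1159 exercise | (k=5,j=2): S=105.9044, (K−S)⁺=33.3056, hold=32.8880 ⇒ V=33.3056 exercise | (k=5,j=3): S=134.9764, (K−S)⁺=4.2336, hold=11.1971 ⇒ V=11.1971 continue | (k=5,j=4): S=172.0289, (K−S)⁺=0.0000, hold=1.1288 ⇒ V=1.1288 continue | (k=5,j=5): S=219.2528, (K−S)⁺=0.0000, hold=0.0000 ⇒ V=0.0000 continue  boundary S*=105.9044
step 4: (k=4,j=0): S=73.6035, (K−S)⁺=65.6065, hold=65.1889 ⇒ V=65.6065 exercise | (k=4,j=1): S=93.8085, (K−S)⁺=45.4015, hold=44.9839 ⇒ V=45.4015 exercise | (k=4,j=2): S=119.5600, (K−S)⁺=19.6500, hold=22.5794 ⇒ V=22.5794 continue | (k=4,j=3): S=152.3806, (K−S)⁺=0.0000, hold=6.3242 ⇒ V=6.3242 continue | (k=4,j=4): S=194.2108, (K−S)⁺=0.0000, hold=0.5829 ⇒ V=0.5829 continue  boundary S*=93.8085
step 3: (k=3,j=0): S=83.0941, (K−S)⁺=56.1159, hold=55.6983 ⇒ V=56.1159 exercise | (k=3,j=1): S=105.9044, (K−S)⁺=33.3056, hold=34.2960 ⇒ V=34.2960 continue | (k=3,j=2): S=134.9764, (K−S)⁺=4.2336, hold=14.6987 ⇒ V=14.6987 continue | (k=3,j=3): S=172.0289, (K−S)⁺=0.0000, hold=3.5457 ⇒ V=3.5457 continue  boundary S*=83.0941
step 2: (k=2,j=0): S=93.8085, (K−S)⁺=45.4015, hold=45.4599 ⇒ V=45.4599 continue | (k=2,j=1): S=119.5600, (K−S)⁺=19.6500, hold=24.7738 ⇒ V=24.7738 continue | (k=2,j=2): S=152.3806, (K−S)⁺=0.0000, hold=9.2940 ⇒ V=9.2940 continue  boundary S*=-
step 1: (k=1,j=0): S=105.9044, (K−S)⁺=33.3056, hold=35.3809 ⇒ V=35.3809 continue | (k=1,j=1): S=134.9764, (K−S)⁺=4.2336, hold=17.2592 ⇒ V=17.2592 continue  boundary S*=-
step 0: (k=0,j=0): S=119.5600, (K−S)⁺=19.6500, hold=26.5646 ⇒ V=26.5646 continue  boundary S*=-

price = 26.5646
boundary = - - - 83.0941 93.8085 105.9044 119.5600
tree:
26.5646
35.3809 17.2592
45.4599 24.7738 9.2940
56.1159 34.2960 14.6987 3.5457
65.6065 45.4015 22.5794 6.3242 0.5829
74.0131 56.1159 33.3056 11.1971 1.1288 0.0000
81.4596 65.6065 45.4015 19.6500 2.1861 0.0000 0.0000
88.0556 74.0131 56.1159 33.3056 4.2336 0.0000 0.0000 0.0000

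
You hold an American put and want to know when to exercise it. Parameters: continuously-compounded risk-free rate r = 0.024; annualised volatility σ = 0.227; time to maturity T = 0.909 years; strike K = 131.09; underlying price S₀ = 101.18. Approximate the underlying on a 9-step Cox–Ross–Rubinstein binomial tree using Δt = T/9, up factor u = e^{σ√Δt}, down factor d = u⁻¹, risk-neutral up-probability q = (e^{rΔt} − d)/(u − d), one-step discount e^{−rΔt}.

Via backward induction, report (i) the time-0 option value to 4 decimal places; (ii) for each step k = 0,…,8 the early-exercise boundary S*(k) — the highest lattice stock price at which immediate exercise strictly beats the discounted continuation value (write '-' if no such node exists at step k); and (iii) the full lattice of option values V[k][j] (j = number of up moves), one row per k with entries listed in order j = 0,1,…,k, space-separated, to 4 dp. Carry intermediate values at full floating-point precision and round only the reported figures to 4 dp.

price = 30.1922
boundary = - 94.1378 87.5857 94.1378 101.1800 94.1378 101.1800 108.7490 116.8843
tree:
30.1922
36.9522 23.5460
43.5043 29.9648 17.2103
49.6004 36.9522 23.0889 11.3867
55.2721 43.5043 29.9100 16.3467 6.4577
60.5491 49.6004 36.9522 22.6084 10.1339 2.7950
65.4588 55.2721 43.5043 29.9100 15.3810 4.9104 0.6828
70.0268 60.5491 49.6004 36.9522 22.3410 8.4618 1.3655 0.0000
74.2769 65.4588 55.2721 43.5043 29.9100 14.2057 2.7310 0.0000 0.0000
78.2311 70.0268 60.5491 49.6004 36.9522 22.3410 5.4619 0.0000 0.0000 0.0000

params: Δt=0.10100 u=1.07481 d=0.93040 q=0.49878 e^(-rΔt)=0.99758
t_9 payoffs: 78.2311 70.0268 60.5491 49.6004 36.9522 22.3410 5.4619 0.0000 0.0000 0.0000
t_8: node(8,0) S=56.8131 payoff=74.2769 vs cont=73.9595 → 74.2769 [stop]  node(8,1) S=65.6312 payoff=65.4588 vs cont=65.1415 → 65.4588 [stop]  node(8,2) S=75.8179 payoff=55.2721 vs cont=54.9547 → 55.2721 [stop]  node(8,3) S=87.5857 payoff=43.5043 vs cont=43.1869 → 43.5043 [stop]  node(8,4) S=101.1800 payoff=29.9100 vs cont=29.5926 → 29.9100 [stop]  node(8,5) S=116.8843 payoff=14.2057 vs cont=13.8883 → 14.2057 [stop]  node(8,6) S=135.0261 payoff=0.0000 vs cont=2.7310 → 2.7310 [wait]  node(8,7) S=155.9837 payoff=0.0000 vs cont=0.0000 → 0.0000 [wait]  node(8,8) S=180.1942 payoff=0.0000 vs cont=0.0000 → 0.0000 [wait]  ⇒ S*(8)=116.8843
t_7: node(7,0) S=61.0632 payoff=70.0268 vs cont=69.7094 → 70.0268 [stop]  node(7,1) S=70.5409 payoff=60.5491 vs cont=60.2317 → 60.5491 [stop]  node(7,2) S=81.4896 payoff=49.6004 vs cont=49.2830 → 49.6004 [stop]  node(7,3) S=94.1378 payoff=36.9522 vs cont=36.6348 → 36.9522 [stop]  node(7,4) S=108.7490 payoff=22.3410 vs cont=22.0236 → 22.3410 [stop]  node(7,5) S=125.6281 payoff=5.4619 vs cont=8.4618 → 8.4618 [wait]  node(7,6) S=145.1271 payoff=0.0000 vs cont=1.3655 → 1.3655 [wait]  node(7,7) S=167.6525 payoff=0.0000 vs cont=0.0000 → 0.0000 [wait]  ⇒ S*(7)=108.7490
t_6: node(6,0) S=65.6312 payoff=65.4588 vs cont=65.1415 → 65.4588 [stop]  node(6,1) S=75.8179 payoff=55.2721 vs cont=54.9547 → 55.2721 [stop]  node(6,2) S=87.5857 payoff=43.5043 vs cont=43.1869 → 43.5043 [stop]  node(6,3) S=101.1800 payoff=29.9100 vs cont=29.5926 → 29.9100 [stop]  node(6,4) S=116.8843 payoff=14.2057 vs cont=15.3810 → 15.3810 [wait]  node(6,5) S=135.0261 payoff=0.0000 vs cont=4.9104 → 4.9104 [wait]  node(6,6) S=155.9837 payoff=0.0000 vs cont=0.6828 → 0.6828 [wait]  ⇒ S*(6)=101.1800
t_5: node(5,0) S=70.5409 payoff=60.5491 vs cont=60.2317 → 60.5491 [stop]  node(5,1) S=81.4896 payoff=49.6004 vs cont=49.2830 → 49.6004 [stop]  node(5,2) S=94.1378 payoff=36.9522 vs cont=36.6348 → 36.9522 [stop]  node(5,3) S=108.7490 payoff=22.3410 vs cont=22.6084 → 22.6084 [wait]  node(5,4) S=125.6281 payoff=5.4619 vs cont=10.1339 → 10.1339 [wait]  node(5,5) S=145.1271 payoff=0.0000 vs cont=2.7950 → 2.7950 [wait]  ⇒ S*(5)=94.1378
t_4: node(4,0) S=75.8179 payoff=55.2721 vs cont=54.9547 → 55.2721 [stop]  node(4,1) S=87.5857 payoff=43.5043 vs cont=43.1869 → 43.5043 [stop]  node(4,2) S=101.1800 payoff=29.9100 vs cont=29.7257 → 29.9100 [stop]  node(4,3) S=116.8843 payoff=14.2057 vs cont=16.3467 → 16.3467 [wait]  node(4,4) S=135.0261 payoff=0.0000 vs cont=6.4577 → 6.4577 [wait]  ⇒ S*(4)=101.1800
t_3: node(3,0) S=81.4896 payoff=49.6004 vs cont=49.2830 → 49.6004 [stop]  node(3,1) S=94.1378 payoff=36.9522 vs cont=36.6348 → 36.9522 [stop]  node(3,2) S=108.7490 payoff=22.3410 vs cont=23.0889 → 23.0889 [wait]  node(3,3) S=125.6281 payoff=5.4619 vs cont=11.3867 → 11.3867 [wait]  ⇒ S*(3)=94.1378
t_2: node(2,0) S=87.5857 payoff=43.5043 vs cont=43.1869 → 43.5043 [stop]  node(2,1) S=101.1800 payoff=29.9100 vs cont=29.9648 → 29.9648 [wait]  node(2,2) S=116.8843 payoff=14.2057 vs cont=17.2103 → 17.2103 [wait]  ⇒ S*(2)=87.5857
t_1: node(1,0) S=94.1378 payoff=36.9522 vs cont=36.6621 → 36.9522 [stop]  node(1,1) S=108.7490 payoff=22.3410 vs cont=23.5460 → 23.5460 [wait]  ⇒ S*(1)=94.1378
t_0: node(0,0) S=101.1800 payoff=29.9100 vs cont=30.1922 → 30.1922 [wait]  ⇒ S*(0)=-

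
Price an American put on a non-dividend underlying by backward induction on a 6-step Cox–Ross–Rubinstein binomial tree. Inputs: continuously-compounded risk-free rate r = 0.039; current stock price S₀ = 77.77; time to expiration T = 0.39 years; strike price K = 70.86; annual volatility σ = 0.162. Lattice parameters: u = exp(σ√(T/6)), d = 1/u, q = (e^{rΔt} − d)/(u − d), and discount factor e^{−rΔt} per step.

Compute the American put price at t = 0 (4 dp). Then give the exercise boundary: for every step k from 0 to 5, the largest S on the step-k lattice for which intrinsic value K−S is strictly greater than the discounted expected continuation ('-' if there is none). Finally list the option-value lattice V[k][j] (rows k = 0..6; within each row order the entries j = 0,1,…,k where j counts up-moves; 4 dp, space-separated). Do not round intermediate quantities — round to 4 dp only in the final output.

params: Δt=0.06500 u=1.04217 d=0.95954 q=0.52039 e^(-rΔt)=0.99747
t_6 payoffs: 10.1600 4.9330 0.0000 0.0000 0.0000 0.0000 0.0000
t_5: node(5,0) S=63.2595 payoff=7.6005 vs cont=7.4211 → 7.6005 [stop]  node(5,1) S=68.7069 payoff=2.1531 vs cont=2.3599 → 2.3599 [wait]  node(5,2) S=74.6234 payoff=0.0000 vs cont=0.0000 → 0.0000 [wait]  node(5,3) S=81.0493 payoff=0.0000 vs cont=0.0000 → 0.0000 [wait]  node(5,4) S=88.0286 payoff=0.0000 vs cont=0.0000 → 0.0000 [wait]  node(5,5) S=95.6089 payoff=0.0000 vs cont=0.0000 → 0.0000 [wait]  ⇒ S*(5)=63.2595
t_4: node(4,0) S=65.9270 payoff=4.9330 vs cont=4.8610 → 4.9330 [stop]  node(4,1) S=71.6040 payoff=0.0000 vs cont=1.1290 → 1.1290 [wait]  node(4,2) S=77.7700 payoff=0.0000 vs cont=0.0000 → 0.0000 [wait]  node(4,3) S=84.4669 payoff=0.0000 vs cont=0.0000 → 0.0000 [wait]  node(4,4) S=91.7405 payoff=0.0000 vs cont=0.0000 → 0.0000 [wait]  ⇒ S*(4)=65.9270
t_3: node(3,0) S=68.7069 payoff=2.1531 vs cont=2.9459 → 2.9459 [wait]  node(3,1) S=74.6234 payoff=0.0000 vs cont=0.5401 → 0.5401 [wait]  node(3,2) S=81.0493 payoff=0.0000 vs cont=0.0000 → 0.0000 [wait]  node(3,3) S=88.0286 payoff=0.0000 vs cont=0.0000 → 0.0000 [wait]  ⇒ S*(3)=-
t_2: node(2,0) S=71.6040 payoff=0.0000 vs cont=1.6897 → 1.6897 [wait]  node(2,1) S=77.7700 payoff=0.0000 vs cont=0.2584 → 0.2584 [wait]  node(2,2) S=84.4669 payoff=0.0000 vs cont=0.0000 → 0.0000 [wait]  ⇒ S*(2)=-
t_1: node(1,0) S=74.6234 payoff=0.0000 vs cont=0.9424 → 0.9424 [wait]  node(1,1) S=81.0493 payoff=0.0000 vs cont=0.1236 → 0.1236 [wait]  ⇒ S*(1)=-
t_0: node(0,0) S=77.7700 payoff=0.0000 vs cont=0.5150 → 0.5150 [wait]  ⇒ S*(0)=-

price = 0.5150
boundary = - - - - 65.9270 63.2595
tree:
0.5150
0.9424 0.1236
1.6897 0.2584 0.0000
2.9459 0.5401 0.0000 0.0000
4.9330 1.1290 0.0000 0.0000 0.0000
7.6005 2.3599 0.0000 0.0000 0.0000 0.0000
10.1600 4.9330 0.0000 0.0000 0.0000 0.0000 0.0000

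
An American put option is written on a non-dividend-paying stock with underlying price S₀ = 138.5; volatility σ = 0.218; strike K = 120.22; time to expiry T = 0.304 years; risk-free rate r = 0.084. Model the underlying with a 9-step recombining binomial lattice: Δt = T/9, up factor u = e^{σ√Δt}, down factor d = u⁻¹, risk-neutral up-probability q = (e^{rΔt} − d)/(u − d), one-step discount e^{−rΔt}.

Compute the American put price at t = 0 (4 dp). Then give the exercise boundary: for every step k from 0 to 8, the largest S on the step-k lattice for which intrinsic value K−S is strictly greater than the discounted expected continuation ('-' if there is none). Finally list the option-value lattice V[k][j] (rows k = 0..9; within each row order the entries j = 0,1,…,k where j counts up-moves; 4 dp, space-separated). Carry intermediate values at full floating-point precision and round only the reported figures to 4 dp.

Δt=0.03378, u=1.04088, d=0.96073, q=0.52543, disc=e^(-rΔt)=0.99717
k=9 terminal: V=max(K-S,0) → 23.6489 15.5920 6.8630 0.0000 0.0000 0.0000 0.0000 0.0000 0.0000 0.0000
k=8: j=0 S=100.5188 intr=19.7012 cont=19.3605 V=19.7012[EX]; j=1 S=108.9051 intr=11.3149 cont=10.9743 V=11.3149[EX]; j=2 S=117.9909 intr=2.2291 cont=3.2477 V=3.2477[hold]; j=3 S=127.8348 intr=0.0000 cont=0.0000 V=0.0000[hold]; j=4 S=138.5000 intr=0.0000 cont=0.0000 V=0.0000[hold]; j=5 S=150.0550 intr=0.0000 cont=0.0000 V=0.0000[hold]; j=6 S=162.5739 intr=0.0000 cont=0.0000 V=0.0000[hold]; j=7 S=176.1374 intr=0.0000 cont=0.0000 V=0.0000[hold]; j=8 S=190.8324 intr=0.0000 cont=0.0000 V=0.0000[hold]  S*(8)=108.9051
k=7: j=0 S=104.6280 intr=15.5920 cont=15.2514 V=15.5920[EX]; j=1 S=113.3570 intr=6.8630 cont=7.0561 V=7.0561[hold]; j=2 S=122.8143 intr=0.0000 cont=1.5369 V=1.5369[hold]; j=3 S=133.0606 intr=0.0000 cont=0.0000 V=0.0000[hold]; j=4 S=144.1618 intr=0.0000 cont=0.0000 V=0.0000[hold]; j=5 S=156.1891 intr=0.0000 cont=0.0000 V=0.0000[hold]; j=6 S=169.2198 intr=0.0000 cont=0.0000 V=0.0000[hold]; j=7 S=183.3377 intr=0.0000 cont=0.0000 V=0.0000[hold]  S*(7)=104.6280
k=6: j=0 S=108.9051 intr=11.3149 cont=11.0755 V=11.3149[EX]; j=1 S=117.9909 intr=2.2291 cont=4.1443 V=4.1443[hold]; j=2 S=127.8348 intr=0.0000 cont=0.7273 V=0.7273[hold]; j=3 S=138.5000 intr=0.0000 cont=0.0000 V=0.0000[hold]; j=4 S=150.0550 intr=0.0000 cont=0.0000 V=0.0000[hold]; j=5 S=162.5739 intr=0.0000 cont=0.0000 V=0.0000[hold]; j=6 S=176.1374 intr=0.0000 cont=0.0000 V=0.0000[hold]  S*(6)=108.9051
k=5: j=0 S=113.3570 intr=6.8630 cont=7.5259 V=7.5259[hold]; j=1 S=122.8143 intr=0.0000 cont=2.3422 V=2.3422[hold]; j=2 S=133.0606 intr=0.0000 cont=0.3442 V=0.3442[hold]; j=3 S=144.1618 intr=0.0000 cont=0.0000 V=0.0000[hold]; j=4 S=156.1891 intr=0.0000 cont=0.0000 V=0.0000[hold]; j=5 S=169.2198 intr=0.0000 cont=0.0000 V=0.0000[hold]  S*(5)=-
k=4: j=0 S=117.9909 intr=2.2291 cont=4.7886 V=4.7886[hold]; j=1 S=127.8348 intr=0.0000 cont=1.2887 V=1.2887[hold]; j=2 S=138.5000 intr=0.0000 cont=0.1629 V=0.1629[hold]; j=3 S=150.0550 intr=0.0000 cont=0.0000 V=0.0000[hold]; j=4 S=162.5739 intr=0.0000 cont=0.0000 V=0.0000[hold]  S*(4)=-
k=3: j=0 S=122.8143 intr=0.0000 cont=2.9413 V=2.9413[hold]; j=1 S=133.0606 intr=0.0000 cont=0.6952 V=0.6952[hold]; j=2 S=144.1618 intr=0.0000 cont=0.0771 V=0.0771[hold]; j=3 S=156.1891 intr=0.0000 cont=0.0000 V=0.0000[hold]  S*(3)=-
k=2: j=0 S=127.8348 intr=0.0000 cont=1.7561 V=1.7561[hold]; j=1 S=138.5000 intr=0.0000 cont=0.3694 V=0.3694[hold]; j=2 S=150.0550 intr=0.0000 cont=0.0365 V=0.0365[hold]  S*(2)=-
k=1: j=0 S=133.0606 intr=0.0000 cont=1.0246 V=1.0246[hold]; j=1 S=144.1618 intr=0.0000 cont=0.1939 V=0.1939[hold]  S*(1)=-
k=0: j=0 S=138.5000 intr=0.0000 cont=0.5864 V=0.5864[hold]  S*(0)=-

price = 0.5864
boundary = - - - - - - 108.9051 104.6280 108.9051
tree:
0.5864
1.0246 0.1939
1.7561 0.3694 0.0365
2.9413 0.6952 0.0771 0.0000
4.7886 1.2887 0.1629 0.0000 0.0000
7.5259 2.3422 0.3442 0.0000 0.0000 0.0000
11.3149 4.1443 0.7273 0.0000 0.0000 0.0000 0.0000
15.5920 7.0561 1.5369 0.0000 0.0000 0.0000 0.0000 0.0000
19.7012 11.3149 3.2477 0.0000 0.0000 0.0000 0.0000 0.0000 0.0000
23.6489 15.5920 6.8630 0.0000 0.0000 0.0000 0.0000 0.0000 0.0000 0.0000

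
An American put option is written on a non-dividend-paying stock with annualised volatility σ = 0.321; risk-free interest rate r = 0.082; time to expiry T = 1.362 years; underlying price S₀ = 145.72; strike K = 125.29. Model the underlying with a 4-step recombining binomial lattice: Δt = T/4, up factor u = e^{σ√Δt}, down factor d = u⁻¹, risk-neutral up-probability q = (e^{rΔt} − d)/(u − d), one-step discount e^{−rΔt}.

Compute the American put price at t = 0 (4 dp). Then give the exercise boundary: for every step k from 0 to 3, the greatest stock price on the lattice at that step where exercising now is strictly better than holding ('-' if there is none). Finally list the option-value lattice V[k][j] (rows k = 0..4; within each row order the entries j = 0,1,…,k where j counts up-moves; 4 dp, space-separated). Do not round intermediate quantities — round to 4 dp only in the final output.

params: Δt=0.34050 u=1.20600 d=0.82919 q=0.52845 e^(-rΔt)=0.97247
t_4 payoffs: 56.4047 25.1004 0.0000 0.0000 0.0000
t_3: node(3,0) S=83.0758 payoff=42.2142 vs cont=38.7644 → 42.2142 [stop]  node(3,1) S=120.8289 payoff=4.4611 vs cont=11.5102 → 11.5102 [wait]  node(3,2) S=175.7387 payoff=0.0000 vs cont=0.0000 → 0.0000 [wait]  node(3,3) S=255.6017 payoff=0.0000 vs cont=0.0000 → 0.0000 [wait]  ⇒ S*(3)=83.0758
t_2: node(2,0) S=100.1896 payoff=25.1004 vs cont=25.2731 → 25.2731 [wait]  node(2,1) S=145.7200 payoff=0.0000 vs cont=5.2782 → 5.2782 [wait]  node(2,2) S=211.9413 payoff=0.0000 vs cont=0.0000 → 0.0000 [wait]  ⇒ S*(2)=-
t_1: node(1,0) S=120.8289 payoff=4.4611 vs cont=14.3018 → 14.3018 [wait]  node(1,1) S=175.7387 payoff=0.0000 vs cont=2.4204 → 2.4204 [wait]  ⇒ S*(1)=-
t_0: node(0,0) S=145.7200 payoff=0.0000 vs cont=7.8022 → 7.8022 [wait]  ⇒ S*(0)=-

price = 7.8022
boundary = - - - 83.0758
tree:
7.8022
14.3018 2.4204
25.2731 5.2782 0.0000
42.2142 11.5102 0.0000 0.0000
56.4047 25.1004 0.0000 0.0000 0.0000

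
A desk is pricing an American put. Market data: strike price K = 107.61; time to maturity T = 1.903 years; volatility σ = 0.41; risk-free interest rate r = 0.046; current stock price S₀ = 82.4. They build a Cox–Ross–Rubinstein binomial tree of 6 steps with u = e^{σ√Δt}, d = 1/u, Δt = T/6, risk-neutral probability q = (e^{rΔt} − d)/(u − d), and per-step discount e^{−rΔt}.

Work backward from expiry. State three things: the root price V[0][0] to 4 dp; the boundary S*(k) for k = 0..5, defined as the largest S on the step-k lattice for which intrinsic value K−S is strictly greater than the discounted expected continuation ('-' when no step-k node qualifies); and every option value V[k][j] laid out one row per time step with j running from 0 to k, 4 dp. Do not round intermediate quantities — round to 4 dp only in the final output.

params: Δt=0.31717 u=1.25974 d=0.79382 q=0.47407 e^(-rΔt)=0.98552
t_6 payoffs: 86.9918 74.8903 55.6860 25.2100 0.0000 0.0000 0.0000
t_5: node(5,0) S=25.9735 payoff=81.6365 vs cont=80.0779 → 81.6365 [stop]  node(5,1) S=41.2182 payoff=66.3918 vs cont=64.8332 → 66.3918 [stop]  node(5,2) S=65.4105 payoff=42.1995 vs cont=40.6409 → 42.1995 [stop]  node(5,3) S=103.8022 payoff=3.8078 vs cont=13.0666 → 13.0666 [wait]  node(5,4) S=164.7273 payoff=0.0000 vs cont=0.0000 → 0.0000 [wait]  node(5,5) S=261.4114 payoff=0.0000 vs cont=0.0000 → 0.0000 [wait]  ⇒ S*(5)=65.4105
t_4: node(4,0) S=32.7197 payoff=74.8903 vs cont=73.3317 → 74.8903 [stop]  node(4,1) S=51.9240 payoff=55.6860 vs cont=54.1274 → 55.6860 [stop]  node(4,2) S=82.4000 payoff=25.2100 vs cont=27.9772 → 27.9772 [wait]  node(4,3) S=130.7634 payoff=0.0000 vs cont=6.7725 → 6.7725 [wait]  node(4,4) S=207.5129 payoff=0.0000 vs cont=0.0000 → 0.0000 [wait]  ⇒ S*(4)=51.9240
t_3: node(3,0) S=41.2182 payoff=66.3918 vs cont=64.8332 → 66.3918 [stop]  node(3,1) S=65.4105 payoff=42.1995 vs cont=41.9337 → 42.1995 [stop]  node(3,2) S=103.8022 payoff=3.8078 vs cont=17.6650 → 17.6650 [wait]  node(3,3) S=164.7273 payoff=0.0000 vs cont=3.5103 → 3.5103 [wait]  ⇒ S*(3)=65.4105
t_2: node(2,0) S=51.9240 payoff=55.6860 vs cont=54.1274 → 55.6860 [stop]  node(2,1) S=82.4000 payoff=25.2100 vs cont=30.1256 → 30.1256 [wait]  node(2,2) S=130.7634 payoff=0.0000 vs cont=10.7960 → 10.7960 [wait]  ⇒ S*(2)=51.9240
t_1: node(1,0) S=65.4105 payoff=42.1995 vs cont=42.9375 → 42.9375 [wait]  node(1,1) S=103.8022 payoff=3.8078 vs cont=20.6583 → 20.6583 [wait]  ⇒ S*(1)=-
t_0: node(0,0) S=82.4000 payoff=25.2100 vs cont=31.9066 → 31.9066 [wait]  ⇒ S*(0)=-

price = 31.9066
boundary = - - 51.9240 65.4105 51.9240 65.4105
tree:
31.9066
42.9375 20.6583
55.6860 30.1256 10.7960
66.3918 42.1995 17.6650 3.5103
74.8903 55.6860 27.9772 6.7725 0.0000
81.6365 66.3918 42.1995 13.0666 0.0000 0.0000
86.9918 74.8903 55.6860 25.2100 0.0000 0.0000 0.0000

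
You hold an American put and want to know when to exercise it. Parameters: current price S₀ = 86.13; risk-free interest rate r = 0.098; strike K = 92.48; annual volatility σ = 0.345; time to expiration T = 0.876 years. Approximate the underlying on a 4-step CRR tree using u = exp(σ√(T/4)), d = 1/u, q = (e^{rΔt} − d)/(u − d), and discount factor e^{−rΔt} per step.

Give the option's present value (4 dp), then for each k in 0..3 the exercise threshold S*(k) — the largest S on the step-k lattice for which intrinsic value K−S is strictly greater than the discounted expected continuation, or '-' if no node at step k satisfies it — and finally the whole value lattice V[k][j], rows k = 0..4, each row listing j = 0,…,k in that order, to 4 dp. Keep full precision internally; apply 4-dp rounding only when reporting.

Δt=0.21900, u=1.17522, d=0.85091, q=0.52662, disc=e^(-rΔt)=0.97877
k=4 terminal: V=max(K-S,0) → 47.3272 30.1180 6.3500 0.0000 0.0000
k=3: j=0 S=53.0643 intr=39.4157 cont=37.4520 V=39.4157[EX]; j=1 S=73.2887 intr=19.1913 cont=17.2276 V=19.1913[EX]; j=2 S=101.2213 intr=0.0000 cont=2.9421 V=2.9421[hold]; j=3 S=139.7998 intr=0.0000 cont=0.0000 V=0.0000[hold]  S*(3)=73.2887
k=2: j=0 S=62.3620 intr=30.1180 cont=28.1544 V=30.1180[EX]; j=1 S=86.1300 intr=6.3500 cont=10.4084 V=10.4084[hold]; j=2 S=118.9568 intr=0.0000 cont=1.3632 V=1.3632[hold]  S*(2)=62.3620
k=1: j=0 S=73.2887 intr=19.1913 cont=19.3195 V=19.3195[hold]; j=1 S=101.2213 intr=0.0000 cont=5.5252 V=5.5252[hold]  S*(1)=-
k=0: j=0 S=86.1300 intr=6.3500 cont=11.7992 V=11.7992[hold]  S*(0)=-

price = 11.7992
boundary = - - 62.3620 73.2887
tree:
11.7992
19.3195 5.5252
30.1180 10.4084 1.3632
39.4157 19.1913 2.9421 0.0000
47.3272 30.1180 6.3500 0.0000 0.0000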